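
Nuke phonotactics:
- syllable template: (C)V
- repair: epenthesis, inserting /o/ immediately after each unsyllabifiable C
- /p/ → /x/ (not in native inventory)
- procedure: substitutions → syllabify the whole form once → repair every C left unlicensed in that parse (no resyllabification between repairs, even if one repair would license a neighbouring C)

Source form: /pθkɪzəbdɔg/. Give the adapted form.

xoθokɪzəbodɔgo

Substitution: /p/ → /x/, giving /xθkɪzəbdɔg/.
Under (C)V, the unsyllabifiable consonants are /x/, /θ/, /b/, /g/ (no codas are permitted; onsets are limited to one consonant).
Inserting the epenthetic vowel yields /x/ → /xo/, /θ/ → /θo/, /b/ → /bo/, /g/ → /go/.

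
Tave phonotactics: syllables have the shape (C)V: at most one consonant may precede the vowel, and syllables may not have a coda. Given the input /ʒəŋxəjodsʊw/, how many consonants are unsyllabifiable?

Syllabifying with onset maximization leaves /ŋ/, /d/, /w/ stranded (no codas are permitted; onsets are limited to one consonant).

3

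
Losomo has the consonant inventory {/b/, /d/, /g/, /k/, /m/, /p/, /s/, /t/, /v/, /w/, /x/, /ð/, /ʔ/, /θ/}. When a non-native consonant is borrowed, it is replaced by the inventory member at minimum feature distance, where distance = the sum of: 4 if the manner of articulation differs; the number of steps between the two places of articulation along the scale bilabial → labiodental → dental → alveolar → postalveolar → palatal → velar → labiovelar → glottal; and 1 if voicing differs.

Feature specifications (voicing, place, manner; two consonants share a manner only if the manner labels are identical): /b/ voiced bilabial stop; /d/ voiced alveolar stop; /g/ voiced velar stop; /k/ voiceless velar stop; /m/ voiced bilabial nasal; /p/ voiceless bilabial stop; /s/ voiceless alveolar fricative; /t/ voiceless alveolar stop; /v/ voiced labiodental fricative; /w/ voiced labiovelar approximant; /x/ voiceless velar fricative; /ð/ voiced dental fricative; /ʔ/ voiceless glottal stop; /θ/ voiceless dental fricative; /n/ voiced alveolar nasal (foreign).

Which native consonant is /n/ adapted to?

/m/ is closest: same manner (nasal), place distance 3 (alveolar→bilabial), same voicing; total 3. Next closest is /d/ at distance 4.

m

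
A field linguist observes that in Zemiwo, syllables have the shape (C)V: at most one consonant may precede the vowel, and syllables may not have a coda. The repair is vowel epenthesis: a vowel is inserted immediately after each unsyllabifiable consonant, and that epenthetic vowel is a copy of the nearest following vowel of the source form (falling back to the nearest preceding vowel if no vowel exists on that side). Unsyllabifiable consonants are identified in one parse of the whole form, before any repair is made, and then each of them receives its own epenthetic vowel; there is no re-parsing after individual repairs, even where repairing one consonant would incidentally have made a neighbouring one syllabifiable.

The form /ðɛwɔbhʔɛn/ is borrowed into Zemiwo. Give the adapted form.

Under (C)V, the unsyllabifiable consonants are /b/, /h/, /n/ (no codas are permitted; onsets are limited to one consonant).
Each unlicensed consonant becomes the onset of a new syllable: /b/ → /bɛ/, /h/ → /hɛ/, /n/ → /nɛ/.

ðɛwɔbɛhɛʔɛnɛ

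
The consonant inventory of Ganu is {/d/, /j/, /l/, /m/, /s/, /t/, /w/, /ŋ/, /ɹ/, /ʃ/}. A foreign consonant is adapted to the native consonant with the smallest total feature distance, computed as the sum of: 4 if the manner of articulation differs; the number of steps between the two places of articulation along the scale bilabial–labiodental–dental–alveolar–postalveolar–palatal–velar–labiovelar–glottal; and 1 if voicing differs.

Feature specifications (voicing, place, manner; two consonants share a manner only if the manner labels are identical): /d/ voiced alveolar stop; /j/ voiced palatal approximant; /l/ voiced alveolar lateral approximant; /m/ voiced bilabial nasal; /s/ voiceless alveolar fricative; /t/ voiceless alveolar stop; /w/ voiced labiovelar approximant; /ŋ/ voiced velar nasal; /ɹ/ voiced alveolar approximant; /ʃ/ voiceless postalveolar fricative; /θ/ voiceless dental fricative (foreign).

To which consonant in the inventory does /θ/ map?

/s/ is closest: same manner (fricative), place distance 1 (dental→alveolar), same voicing; total 1. Next closest is /ʃ/ at distance 2.

s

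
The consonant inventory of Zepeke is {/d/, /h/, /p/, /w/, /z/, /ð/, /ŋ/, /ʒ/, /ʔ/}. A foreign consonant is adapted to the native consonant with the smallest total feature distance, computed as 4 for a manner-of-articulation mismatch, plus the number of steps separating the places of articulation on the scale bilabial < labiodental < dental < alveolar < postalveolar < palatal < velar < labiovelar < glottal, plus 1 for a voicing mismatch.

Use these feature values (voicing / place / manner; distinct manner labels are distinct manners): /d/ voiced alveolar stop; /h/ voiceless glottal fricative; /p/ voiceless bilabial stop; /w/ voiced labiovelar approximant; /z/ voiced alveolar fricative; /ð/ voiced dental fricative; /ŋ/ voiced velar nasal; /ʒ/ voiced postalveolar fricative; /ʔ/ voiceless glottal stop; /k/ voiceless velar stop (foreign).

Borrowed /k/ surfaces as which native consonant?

ʔ

/ʔ/ is closest: same manner (stop), place distance 2 (velar→glottal), same voicing; total 2. Next closest is /d/ at distance 4.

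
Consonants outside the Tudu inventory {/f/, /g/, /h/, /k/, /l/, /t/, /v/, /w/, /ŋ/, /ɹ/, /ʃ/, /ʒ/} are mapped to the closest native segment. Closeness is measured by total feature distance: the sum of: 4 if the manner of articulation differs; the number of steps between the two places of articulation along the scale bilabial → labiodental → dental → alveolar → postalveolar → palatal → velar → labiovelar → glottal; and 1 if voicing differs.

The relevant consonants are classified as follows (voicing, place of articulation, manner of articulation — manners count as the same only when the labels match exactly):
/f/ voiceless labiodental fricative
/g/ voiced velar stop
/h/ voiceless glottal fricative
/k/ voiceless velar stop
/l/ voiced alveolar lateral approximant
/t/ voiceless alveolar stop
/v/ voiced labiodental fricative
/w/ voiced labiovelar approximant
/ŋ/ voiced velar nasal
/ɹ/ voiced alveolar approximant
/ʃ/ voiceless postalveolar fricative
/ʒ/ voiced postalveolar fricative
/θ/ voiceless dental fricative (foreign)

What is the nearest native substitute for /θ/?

f

/f/ is closest: same manner (fricative), place distance 1 (dental→labiodental), same voicing; total 1. Next closest is /v/ at distance 2.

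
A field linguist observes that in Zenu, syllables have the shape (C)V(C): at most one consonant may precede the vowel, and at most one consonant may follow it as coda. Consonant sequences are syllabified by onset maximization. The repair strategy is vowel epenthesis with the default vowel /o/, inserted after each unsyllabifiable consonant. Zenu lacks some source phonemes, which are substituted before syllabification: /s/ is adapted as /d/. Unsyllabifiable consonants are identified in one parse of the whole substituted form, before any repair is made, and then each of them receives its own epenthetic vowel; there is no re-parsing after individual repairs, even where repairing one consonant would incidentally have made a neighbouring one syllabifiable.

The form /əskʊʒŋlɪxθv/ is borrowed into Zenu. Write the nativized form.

ədkʊʒŋolɪxθovo

Substitution: /s/ → /d/, giving /ədkʊʒŋlɪxθv/.
Under (C)V(C), the unsyllabifiable consonants are /ŋ/, /θ/, /v/ (at most one coda consonant is licensed; onsets are limited to one consonant).
Inserting the epenthetic vowel yields /ŋ/ → /ŋo/, /θ/ → /θo/, /v/ → /vo/.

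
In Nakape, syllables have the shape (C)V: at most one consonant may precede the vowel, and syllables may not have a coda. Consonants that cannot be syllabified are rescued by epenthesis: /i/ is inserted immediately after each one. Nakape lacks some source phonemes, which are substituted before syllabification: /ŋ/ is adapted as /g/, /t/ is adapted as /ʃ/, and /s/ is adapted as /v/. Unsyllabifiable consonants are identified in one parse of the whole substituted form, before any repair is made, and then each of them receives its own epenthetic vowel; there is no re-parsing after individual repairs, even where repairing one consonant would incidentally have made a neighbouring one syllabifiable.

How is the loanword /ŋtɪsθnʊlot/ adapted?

giʃɪviθinʊloʃi

Substitution: /ŋ/ → /g/, /t/ → /ʃ/, /s/ → /v/, giving /gʃɪvθnʊloʃ/.
Syllabifying with onset maximization leaves /g/, /v/, /θ/, /ʃ/ stranded (no codas are permitted; onsets are limited to one consonant).
Inserting the epenthetic vowel yields /g/ → /gi/, /v/ → /vi/, /θ/ → /θi/, /ʃ/ → /ʃi/.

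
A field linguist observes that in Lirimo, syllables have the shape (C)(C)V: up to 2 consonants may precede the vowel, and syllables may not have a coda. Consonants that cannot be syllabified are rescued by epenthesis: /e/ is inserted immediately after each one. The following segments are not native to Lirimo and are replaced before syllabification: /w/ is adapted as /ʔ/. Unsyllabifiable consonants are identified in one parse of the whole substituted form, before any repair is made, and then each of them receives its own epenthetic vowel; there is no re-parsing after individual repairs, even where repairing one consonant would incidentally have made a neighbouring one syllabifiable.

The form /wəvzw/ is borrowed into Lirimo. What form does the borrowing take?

ʔəvezeʔe

Substitution: /w/ → /ʔ/, giving /ʔəvzʔ/.
The consonants /v/, /z/, /ʔ/ cannot be parsed into a legal (C)(C)V syllable (no codas are permitted; onsets may contain at most 2 consonants).
Epenthesis after each stranded consonant: /v/ → /ve/, /z/ → /ze/, /ʔ/ → /ʔe/.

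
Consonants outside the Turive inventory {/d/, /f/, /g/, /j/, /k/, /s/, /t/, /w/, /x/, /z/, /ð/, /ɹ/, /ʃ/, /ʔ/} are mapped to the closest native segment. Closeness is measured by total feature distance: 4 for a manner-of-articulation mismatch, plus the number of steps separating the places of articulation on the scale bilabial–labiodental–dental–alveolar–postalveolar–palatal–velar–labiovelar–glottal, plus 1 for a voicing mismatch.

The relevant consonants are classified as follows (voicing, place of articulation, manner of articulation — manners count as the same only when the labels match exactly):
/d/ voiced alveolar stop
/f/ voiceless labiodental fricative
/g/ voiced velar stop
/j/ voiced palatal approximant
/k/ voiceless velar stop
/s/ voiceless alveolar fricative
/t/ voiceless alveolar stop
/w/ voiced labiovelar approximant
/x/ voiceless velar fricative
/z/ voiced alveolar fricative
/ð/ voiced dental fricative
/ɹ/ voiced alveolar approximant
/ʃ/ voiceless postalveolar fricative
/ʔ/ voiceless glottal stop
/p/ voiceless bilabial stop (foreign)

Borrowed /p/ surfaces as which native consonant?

/t/ is closest: same manner (stop), place distance 3 (bilabial→alveolar), same voicing; total 3. Next closest is /d/ at distance 4.

t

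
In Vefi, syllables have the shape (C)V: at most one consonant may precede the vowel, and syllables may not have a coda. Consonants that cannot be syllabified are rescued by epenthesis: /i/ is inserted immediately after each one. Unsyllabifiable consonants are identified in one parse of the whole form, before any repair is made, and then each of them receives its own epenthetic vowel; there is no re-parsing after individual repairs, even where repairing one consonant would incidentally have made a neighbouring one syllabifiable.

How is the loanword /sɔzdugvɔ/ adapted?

Under (C)V, the unsyllabifiable consonants are /z/, /g/ (no codas are permitted; onsets are limited to one consonant).
Epenthesis after each stranded consonant: /z/ → /zi/, /g/ → /gi/.

sɔzidugivɔ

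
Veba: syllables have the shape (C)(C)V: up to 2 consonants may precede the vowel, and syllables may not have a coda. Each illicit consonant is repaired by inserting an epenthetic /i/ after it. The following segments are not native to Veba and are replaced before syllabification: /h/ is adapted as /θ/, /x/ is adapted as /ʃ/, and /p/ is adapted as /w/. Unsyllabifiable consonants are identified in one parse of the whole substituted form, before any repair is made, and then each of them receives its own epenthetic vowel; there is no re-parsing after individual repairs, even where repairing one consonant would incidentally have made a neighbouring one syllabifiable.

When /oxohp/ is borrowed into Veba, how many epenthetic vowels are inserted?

After substitution the input is /oʃoθw/.
The unsyllabifiable consonants are /θ/, /w/; each receives one epenthetic vowel.

2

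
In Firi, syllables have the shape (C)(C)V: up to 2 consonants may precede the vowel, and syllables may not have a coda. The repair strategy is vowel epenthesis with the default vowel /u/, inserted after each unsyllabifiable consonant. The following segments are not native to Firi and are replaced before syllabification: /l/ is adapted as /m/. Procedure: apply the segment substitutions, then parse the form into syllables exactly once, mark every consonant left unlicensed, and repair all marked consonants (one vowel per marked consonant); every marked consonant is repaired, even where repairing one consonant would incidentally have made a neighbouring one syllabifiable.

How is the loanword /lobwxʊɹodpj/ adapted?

mobuwxʊɹodupuju

Substitution: /l/ → /m/, giving /mobwxʊɹodpj/.
Under (C)(C)V, the unsyllabifiable consonants are /b/, /d/, /p/, /j/ (no codas are permitted; onsets may contain at most 2 consonants).
Inserting the epenthetic vowel yields /b/ → /bu/, /d/ → /du/, /p/ → /pu/, /j/ → /ju/.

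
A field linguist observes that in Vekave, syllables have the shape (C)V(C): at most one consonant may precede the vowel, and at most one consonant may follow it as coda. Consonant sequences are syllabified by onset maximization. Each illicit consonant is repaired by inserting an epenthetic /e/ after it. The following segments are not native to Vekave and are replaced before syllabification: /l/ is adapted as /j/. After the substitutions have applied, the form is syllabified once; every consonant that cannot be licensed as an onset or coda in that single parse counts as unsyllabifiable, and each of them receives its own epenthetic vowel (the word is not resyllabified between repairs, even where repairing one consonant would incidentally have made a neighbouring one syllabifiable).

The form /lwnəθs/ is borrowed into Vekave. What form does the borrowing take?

Substitution: /l/ → /j/, giving /jwnəθs/.
The consonants /j/, /w/, /s/ cannot be parsed into a legal (C)V(C) syllable (at most one coda consonant is licensed; onsets are limited to one consonant).
Epenthesis after each stranded consonant: /j/ → /je/, /w/ → /we/, /s/ → /se/.

jewenəθse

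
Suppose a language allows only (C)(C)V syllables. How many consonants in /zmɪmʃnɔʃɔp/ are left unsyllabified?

2

The consonants /m/, /p/ cannot be parsed into a legal (C)(C)V syllable (no codas are permitted; onsets may contain at most 2 consonants).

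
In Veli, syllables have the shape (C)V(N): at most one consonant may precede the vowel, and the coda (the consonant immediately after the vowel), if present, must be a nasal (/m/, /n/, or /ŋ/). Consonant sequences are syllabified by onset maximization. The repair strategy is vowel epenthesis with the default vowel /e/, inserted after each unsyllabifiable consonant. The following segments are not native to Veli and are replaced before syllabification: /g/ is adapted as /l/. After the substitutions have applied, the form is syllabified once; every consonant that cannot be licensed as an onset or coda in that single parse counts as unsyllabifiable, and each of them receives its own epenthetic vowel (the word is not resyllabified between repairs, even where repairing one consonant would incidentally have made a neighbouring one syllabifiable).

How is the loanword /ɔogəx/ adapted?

ɔoləxe

Substitution: /g/ → /l/, giving /ɔoləx/.
Syllabifying with onset maximization leaves /x/ stranded (only a nasal (/m/, /n/, or /ŋ/) is licensed in coda position; onsets are limited to one consonant).
Inserting the epenthetic vowel yields /x/ → /xe/.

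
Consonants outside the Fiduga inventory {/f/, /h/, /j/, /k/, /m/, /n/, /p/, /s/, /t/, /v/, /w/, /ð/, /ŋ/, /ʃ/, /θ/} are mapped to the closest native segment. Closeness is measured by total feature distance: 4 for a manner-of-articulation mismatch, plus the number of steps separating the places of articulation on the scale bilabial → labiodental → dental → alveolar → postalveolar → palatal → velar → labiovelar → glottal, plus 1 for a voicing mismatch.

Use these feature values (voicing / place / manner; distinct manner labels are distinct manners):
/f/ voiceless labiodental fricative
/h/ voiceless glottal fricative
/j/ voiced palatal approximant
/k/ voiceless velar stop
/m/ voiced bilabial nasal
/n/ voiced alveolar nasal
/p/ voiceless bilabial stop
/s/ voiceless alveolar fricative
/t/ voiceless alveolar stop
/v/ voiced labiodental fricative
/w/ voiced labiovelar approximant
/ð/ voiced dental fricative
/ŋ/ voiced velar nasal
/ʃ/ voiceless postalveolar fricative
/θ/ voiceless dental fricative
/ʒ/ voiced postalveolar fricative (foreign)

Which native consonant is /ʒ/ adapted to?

/ʃ/ is closest: same manner (fricative), place distance 0 (postalveolar→postalveolar), voicing differs (+1); total 1. Next closest is /s/ at distance 2.

ʃ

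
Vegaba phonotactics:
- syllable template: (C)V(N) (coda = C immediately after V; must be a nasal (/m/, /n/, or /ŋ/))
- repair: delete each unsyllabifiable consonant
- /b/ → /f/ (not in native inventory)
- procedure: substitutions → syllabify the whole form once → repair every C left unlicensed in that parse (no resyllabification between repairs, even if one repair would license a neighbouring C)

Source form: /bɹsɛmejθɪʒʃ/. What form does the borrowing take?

sɛmeθɪ

Substitution: /b/ → /f/, giving /fɹsɛmejθɪʒʃ/.
The consonants /f/, /ɹ/, /j/, /ʒ/, /ʃ/ cannot be parsed into a legal (C)V(N) syllable (only a nasal (/m/, /n/, or /ŋ/) is licensed in coda position; onsets are limited to one consonant).
Each unlicensed consonant is deleted: /f/, /ɹ/, /j/, /ʒ/, /ʃ/.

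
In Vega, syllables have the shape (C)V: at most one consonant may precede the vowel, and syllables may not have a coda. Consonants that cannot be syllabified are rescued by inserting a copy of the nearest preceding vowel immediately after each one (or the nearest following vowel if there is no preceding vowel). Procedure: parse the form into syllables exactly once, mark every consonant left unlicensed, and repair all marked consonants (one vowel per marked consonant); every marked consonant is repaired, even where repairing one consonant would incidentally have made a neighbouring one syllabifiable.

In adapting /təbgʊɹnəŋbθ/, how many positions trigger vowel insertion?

5

The unsyllabifiable consonants are /b/, /ɹ/, /ŋ/, /b/, /θ/; each receives one epenthetic vowel.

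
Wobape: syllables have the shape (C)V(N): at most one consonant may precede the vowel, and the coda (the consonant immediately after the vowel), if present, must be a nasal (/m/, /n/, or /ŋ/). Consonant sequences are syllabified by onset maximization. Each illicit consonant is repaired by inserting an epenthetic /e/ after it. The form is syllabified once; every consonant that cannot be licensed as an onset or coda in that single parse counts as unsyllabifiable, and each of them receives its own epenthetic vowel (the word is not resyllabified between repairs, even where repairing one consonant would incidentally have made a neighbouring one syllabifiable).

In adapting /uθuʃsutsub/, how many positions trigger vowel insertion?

The unsyllabifiable consonants are /ʃ/, /t/, /b/; each receives one epenthetic vowel.

3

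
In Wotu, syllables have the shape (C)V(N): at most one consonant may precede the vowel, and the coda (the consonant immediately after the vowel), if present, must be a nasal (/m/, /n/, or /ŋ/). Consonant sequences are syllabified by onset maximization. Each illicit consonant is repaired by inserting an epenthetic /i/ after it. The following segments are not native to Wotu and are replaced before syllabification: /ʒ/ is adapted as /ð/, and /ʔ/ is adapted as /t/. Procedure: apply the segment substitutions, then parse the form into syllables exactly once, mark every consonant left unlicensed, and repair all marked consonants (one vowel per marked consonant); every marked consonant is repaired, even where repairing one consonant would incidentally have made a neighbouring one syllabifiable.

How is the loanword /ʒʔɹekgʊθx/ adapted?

ðitiɹekigʊθixi

Substitution: /ʒ/ → /ð/, /ʔ/ → /t/, giving /ðtɹekgʊθx/.
The consonants /ð/, /t/, /k/, /θ/, /x/ cannot be parsed into a legal (C)V(N) syllable (only a nasal (/m/, /n/, or /ŋ/) is licensed in coda position; onsets are limited to one consonant).
Each unlicensed consonant becomes the onset of a new syllable: /ð/ → /ði/, /t/ → /ti/, /k/ → /ki/, /θ/ → /θi/, /x/ → /xi/.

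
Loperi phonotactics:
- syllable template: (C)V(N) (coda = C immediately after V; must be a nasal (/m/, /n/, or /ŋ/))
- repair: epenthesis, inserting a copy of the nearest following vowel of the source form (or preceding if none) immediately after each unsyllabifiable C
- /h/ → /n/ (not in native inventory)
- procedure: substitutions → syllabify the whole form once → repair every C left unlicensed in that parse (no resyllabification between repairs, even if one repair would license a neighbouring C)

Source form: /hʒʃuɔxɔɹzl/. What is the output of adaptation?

nuʒuʃuɔxɔɹɔzɔlɔ

Substitution: /h/ → /n/, giving /nʒʃuɔxɔɹzl/.
Syllabifying with onset maximization leaves /n/, /ʒ/, /ɹ/, /z/, /l/ stranded (only a nasal (/m/, /n/, or /ŋ/) is licensed in coda position; onsets are limited to one consonant).
Epenthesis after each stranded consonant: /n/ → /nu/, /ʒ/ → /ʒu/, /ɹ/ → /ɹɔ/, /z/ → /zɔ/, /l/ → /lɔ/.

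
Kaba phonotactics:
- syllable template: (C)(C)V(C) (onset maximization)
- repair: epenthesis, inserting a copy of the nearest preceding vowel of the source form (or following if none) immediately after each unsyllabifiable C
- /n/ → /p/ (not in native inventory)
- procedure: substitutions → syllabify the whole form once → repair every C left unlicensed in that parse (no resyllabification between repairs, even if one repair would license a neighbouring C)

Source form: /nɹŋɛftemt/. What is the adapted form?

pɛɹŋɛftemte

Substitution: /n/ → /p/, giving /pɹŋɛftemt/.
The consonants /p/, /t/ cannot be parsed into a legal (C)(C)V(C) syllable (at most one coda consonant is licensed; onsets may contain at most 2 consonants).
Epenthesis after each stranded consonant: /p/ → /pɛ/, /t/ → /te/.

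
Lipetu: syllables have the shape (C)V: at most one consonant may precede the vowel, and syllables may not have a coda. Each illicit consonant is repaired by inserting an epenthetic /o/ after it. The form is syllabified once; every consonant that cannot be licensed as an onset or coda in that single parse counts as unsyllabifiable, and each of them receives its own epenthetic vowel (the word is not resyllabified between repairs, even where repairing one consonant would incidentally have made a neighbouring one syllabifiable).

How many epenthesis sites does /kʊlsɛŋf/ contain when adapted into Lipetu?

The unsyllabifiable consonants are /l/, /ŋ/, /f/; each receives one epenthetic vowel.

3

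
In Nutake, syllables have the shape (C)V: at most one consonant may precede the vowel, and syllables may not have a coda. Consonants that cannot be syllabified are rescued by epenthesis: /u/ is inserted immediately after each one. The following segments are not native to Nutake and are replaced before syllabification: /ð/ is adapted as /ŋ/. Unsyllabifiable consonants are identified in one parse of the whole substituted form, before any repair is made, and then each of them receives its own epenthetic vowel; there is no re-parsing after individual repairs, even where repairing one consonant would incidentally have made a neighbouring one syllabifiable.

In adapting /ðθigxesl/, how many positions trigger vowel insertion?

4

After substitution the input is /ŋθigxesl/.
The unsyllabifiable consonants are /ŋ/, /g/, /s/, /l/; each receives one epenthetic vowel.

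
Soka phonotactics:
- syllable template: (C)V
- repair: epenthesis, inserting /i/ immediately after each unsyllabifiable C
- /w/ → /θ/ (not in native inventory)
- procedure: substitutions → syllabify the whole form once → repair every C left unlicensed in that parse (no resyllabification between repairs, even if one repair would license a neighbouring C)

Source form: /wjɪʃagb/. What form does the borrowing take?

θijɪʃagibi

Substitution: /w/ → /θ/, giving /θjɪʃagb/.
The consonants /θ/, /g/, /b/ cannot be parsed into a legal (C)V syllable (no codas are permitted; onsets are limited to one consonant).
Each unlicensed consonant becomes the onset of a new syllable: /θ/ → /θi/, /g/ → /gi/, /b/ → /bi/.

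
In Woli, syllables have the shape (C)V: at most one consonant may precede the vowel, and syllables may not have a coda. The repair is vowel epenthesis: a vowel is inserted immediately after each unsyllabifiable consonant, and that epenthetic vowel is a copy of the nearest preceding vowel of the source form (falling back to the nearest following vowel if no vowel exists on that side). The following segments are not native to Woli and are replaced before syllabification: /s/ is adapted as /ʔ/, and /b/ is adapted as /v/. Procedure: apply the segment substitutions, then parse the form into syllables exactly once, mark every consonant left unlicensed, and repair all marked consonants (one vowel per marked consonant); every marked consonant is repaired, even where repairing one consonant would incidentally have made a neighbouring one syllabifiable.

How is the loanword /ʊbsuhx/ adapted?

Substitution: /b/ → /v/, /s/ → /ʔ/, giving /ʊvʔuhx/.
Syllabifying with onset maximization leaves /v/, /h/, /x/ stranded (no codas are permitted; onsets are limited to one consonant).
Each unlicensed consonant becomes the onset of a new syllable: /v/ → /vʊ/, /h/ → /hu/, /x/ → /xu/.

ʊvʊʔuhuxu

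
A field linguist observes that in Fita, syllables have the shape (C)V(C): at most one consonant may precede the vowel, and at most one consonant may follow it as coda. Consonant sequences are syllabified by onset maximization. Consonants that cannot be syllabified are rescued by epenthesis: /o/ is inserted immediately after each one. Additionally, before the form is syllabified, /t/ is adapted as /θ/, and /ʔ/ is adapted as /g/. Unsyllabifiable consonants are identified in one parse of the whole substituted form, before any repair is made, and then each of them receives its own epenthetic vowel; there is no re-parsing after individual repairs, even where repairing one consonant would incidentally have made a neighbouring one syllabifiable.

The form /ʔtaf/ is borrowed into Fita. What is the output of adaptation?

goθaf

Substitution: /ʔ/ → /g/, /t/ → /θ/, giving /gθaf/.
The consonants /g/ cannot be parsed into a legal (C)V(C) syllable (at most one coda consonant is licensed; onsets are limited to one consonant).
Each unlicensed consonant becomes the onset of a new syllable: /g/ → /go/.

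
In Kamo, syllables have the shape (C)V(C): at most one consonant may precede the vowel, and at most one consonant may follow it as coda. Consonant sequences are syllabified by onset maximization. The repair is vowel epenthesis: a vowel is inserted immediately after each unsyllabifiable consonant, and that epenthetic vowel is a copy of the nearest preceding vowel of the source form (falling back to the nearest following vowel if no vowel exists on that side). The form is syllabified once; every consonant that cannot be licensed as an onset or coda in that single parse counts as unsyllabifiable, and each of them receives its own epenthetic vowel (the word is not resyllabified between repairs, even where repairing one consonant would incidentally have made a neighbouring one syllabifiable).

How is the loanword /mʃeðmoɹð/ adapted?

meʃeðmoɹðo

Syllabifying with onset maximization leaves /m/, /ð/ stranded (at most one coda consonant is licensed; onsets are limited to one consonant).
Epenthesis after each stranded consonant: /m/ → /me/, /ð/ → /ðo/.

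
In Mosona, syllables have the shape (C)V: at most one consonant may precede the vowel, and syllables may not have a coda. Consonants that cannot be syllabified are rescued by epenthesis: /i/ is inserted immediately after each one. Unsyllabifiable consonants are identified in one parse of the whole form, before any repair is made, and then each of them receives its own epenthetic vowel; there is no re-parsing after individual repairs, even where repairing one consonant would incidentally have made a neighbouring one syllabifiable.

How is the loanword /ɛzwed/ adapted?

Syllabifying with onset maximization leaves /z/, /d/ stranded (no codas are permitted; onsets are limited to one consonant).
Inserting the epenthetic vowel yields /z/ → /zi/, /d/ → /di/.

ɛziwedi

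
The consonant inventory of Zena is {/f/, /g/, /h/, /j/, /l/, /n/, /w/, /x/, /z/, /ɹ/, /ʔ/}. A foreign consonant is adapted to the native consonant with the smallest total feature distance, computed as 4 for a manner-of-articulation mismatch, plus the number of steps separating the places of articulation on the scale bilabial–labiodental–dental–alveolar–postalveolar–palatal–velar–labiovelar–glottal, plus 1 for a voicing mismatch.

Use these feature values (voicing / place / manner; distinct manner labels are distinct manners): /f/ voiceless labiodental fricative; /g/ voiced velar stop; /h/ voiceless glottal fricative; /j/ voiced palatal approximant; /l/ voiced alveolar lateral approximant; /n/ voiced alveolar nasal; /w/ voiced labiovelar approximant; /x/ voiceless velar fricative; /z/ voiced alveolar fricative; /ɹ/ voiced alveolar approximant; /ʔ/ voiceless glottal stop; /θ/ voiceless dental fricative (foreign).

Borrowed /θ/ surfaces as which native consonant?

f

/f/ is closest: same manner (fricative), place distance 1 (dental→labiodental), same voicing; total 1. Next closest is /z/ at distance 2.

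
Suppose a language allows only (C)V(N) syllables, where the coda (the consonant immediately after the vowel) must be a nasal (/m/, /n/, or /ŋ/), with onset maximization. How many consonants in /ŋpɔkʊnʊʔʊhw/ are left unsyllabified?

3

Syllabifying with onset maximization leaves /ŋ/, /h/, /w/ stranded (only a nasal (/m/, /n/, or /ŋ/) is licensed in coda position; onsets are limited to one consonant).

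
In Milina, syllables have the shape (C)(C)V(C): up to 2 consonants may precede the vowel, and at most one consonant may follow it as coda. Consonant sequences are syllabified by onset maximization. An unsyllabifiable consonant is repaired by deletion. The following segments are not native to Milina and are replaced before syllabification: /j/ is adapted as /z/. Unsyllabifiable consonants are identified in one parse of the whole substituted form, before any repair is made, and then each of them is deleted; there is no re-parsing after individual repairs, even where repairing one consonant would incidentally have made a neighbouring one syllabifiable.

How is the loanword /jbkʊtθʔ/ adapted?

bkʊt

Substitution: /j/ → /z/, giving /zbkʊtθʔ/.
The consonants /z/, /θ/, /ʔ/ cannot be parsed into a legal (C)(C)V(C) syllable (at most one coda consonant is licensed; onsets may contain at most 2 consonants).
Each unlicensed consonant is deleted: /z/, /θ/, /ʔ/.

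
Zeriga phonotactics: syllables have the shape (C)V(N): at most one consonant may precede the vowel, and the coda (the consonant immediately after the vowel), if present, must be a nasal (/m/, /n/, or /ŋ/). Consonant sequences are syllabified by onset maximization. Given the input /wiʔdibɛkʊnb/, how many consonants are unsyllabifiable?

Syllabifying with onset maximization leaves /ʔ/, /b/ stranded (only a nasal (/m/, /n/, or /ŋ/) is licensed in coda position; onsets are limited to one consonant).

2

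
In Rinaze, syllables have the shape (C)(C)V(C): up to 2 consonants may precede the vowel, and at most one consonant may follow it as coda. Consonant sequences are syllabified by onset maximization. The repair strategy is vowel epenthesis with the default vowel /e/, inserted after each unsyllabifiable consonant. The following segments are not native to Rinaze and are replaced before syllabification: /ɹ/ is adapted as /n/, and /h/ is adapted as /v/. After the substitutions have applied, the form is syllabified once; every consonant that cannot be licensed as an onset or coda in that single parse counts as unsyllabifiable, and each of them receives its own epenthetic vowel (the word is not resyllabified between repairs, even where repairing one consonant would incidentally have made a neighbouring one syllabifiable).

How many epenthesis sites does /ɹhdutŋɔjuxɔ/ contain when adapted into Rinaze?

After substitution the input is /nvdutŋɔjuxɔ/.
The unsyllabifiable consonants are /n/; each receives one epenthetic vowel.

1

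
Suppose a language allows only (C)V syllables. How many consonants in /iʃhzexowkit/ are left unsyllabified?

Syllabifying with onset maximization leaves /ʃ/, /h/, /w/, /t/ stranded (no codas are permitted; onsets are limited to one consonant).

4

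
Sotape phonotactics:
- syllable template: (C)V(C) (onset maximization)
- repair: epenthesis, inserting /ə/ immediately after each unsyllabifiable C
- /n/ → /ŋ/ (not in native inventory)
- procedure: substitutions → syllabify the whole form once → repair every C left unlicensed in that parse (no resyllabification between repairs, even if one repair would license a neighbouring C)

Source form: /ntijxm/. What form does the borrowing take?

Substitution: /n/ → /ŋ/, giving /ŋtijxm/.
Syllabifying with onset maximization leaves /ŋ/, /x/, /m/ stranded (at most one coda consonant is licensed; onsets are limited to one consonant).
Each unlicensed consonant becomes the onset of a new syllable: /ŋ/ → /ŋə/, /x/ → /xə/, /m/ → /mə/.

ŋətijxəmə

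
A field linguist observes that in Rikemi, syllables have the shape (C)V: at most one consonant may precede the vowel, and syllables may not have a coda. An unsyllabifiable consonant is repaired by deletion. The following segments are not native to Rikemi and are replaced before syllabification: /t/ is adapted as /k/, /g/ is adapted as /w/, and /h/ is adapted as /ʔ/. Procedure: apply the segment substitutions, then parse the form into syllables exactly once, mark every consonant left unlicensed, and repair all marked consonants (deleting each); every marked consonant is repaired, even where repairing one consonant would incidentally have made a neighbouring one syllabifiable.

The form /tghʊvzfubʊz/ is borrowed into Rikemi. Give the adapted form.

ʔʊfubʊ

Substitution: /t/ → /k/, /g/ → /w/, /h/ → /ʔ/, giving /kwʔʊvzfubʊz/.
Syllabifying with onset maximization leaves /k/, /w/, /v/, /z/, /z/ stranded (no codas are permitted; onsets are limited to one consonant).
Deleting the stranded consonants removes /k/, /w/, /v/, /z/, /z/.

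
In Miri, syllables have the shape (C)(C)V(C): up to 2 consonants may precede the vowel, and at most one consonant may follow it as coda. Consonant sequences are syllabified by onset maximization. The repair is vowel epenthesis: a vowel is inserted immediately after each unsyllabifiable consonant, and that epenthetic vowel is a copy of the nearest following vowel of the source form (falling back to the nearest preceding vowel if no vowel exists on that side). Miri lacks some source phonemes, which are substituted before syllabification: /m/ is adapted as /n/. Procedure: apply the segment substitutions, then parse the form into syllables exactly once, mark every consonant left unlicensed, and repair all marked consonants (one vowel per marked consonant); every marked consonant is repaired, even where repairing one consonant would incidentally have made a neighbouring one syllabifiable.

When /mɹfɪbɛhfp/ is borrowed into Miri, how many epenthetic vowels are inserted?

3

After substitution the input is /nɹfɪbɛhfp/.
The unsyllabifiable consonants are /n/, /f/, /p/; each receives one epenthetic vowel.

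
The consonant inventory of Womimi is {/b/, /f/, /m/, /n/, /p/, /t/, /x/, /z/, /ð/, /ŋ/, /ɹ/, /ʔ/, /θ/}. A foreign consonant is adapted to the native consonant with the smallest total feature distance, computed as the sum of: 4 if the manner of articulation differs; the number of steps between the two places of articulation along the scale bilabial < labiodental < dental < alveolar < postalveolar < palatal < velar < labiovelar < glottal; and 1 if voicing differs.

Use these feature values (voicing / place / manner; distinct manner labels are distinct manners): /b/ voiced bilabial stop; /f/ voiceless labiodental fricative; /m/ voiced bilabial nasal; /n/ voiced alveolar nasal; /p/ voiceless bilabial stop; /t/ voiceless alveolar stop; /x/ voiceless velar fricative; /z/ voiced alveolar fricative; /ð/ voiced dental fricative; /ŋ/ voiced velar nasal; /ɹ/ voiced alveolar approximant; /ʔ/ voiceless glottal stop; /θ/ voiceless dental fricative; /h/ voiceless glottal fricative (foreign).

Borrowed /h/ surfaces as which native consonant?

/x/ is closest: same manner (fricative), place distance 2 (glottal→velar), same voicing; total 2. Next closest is /ʔ/ at distance 4.

x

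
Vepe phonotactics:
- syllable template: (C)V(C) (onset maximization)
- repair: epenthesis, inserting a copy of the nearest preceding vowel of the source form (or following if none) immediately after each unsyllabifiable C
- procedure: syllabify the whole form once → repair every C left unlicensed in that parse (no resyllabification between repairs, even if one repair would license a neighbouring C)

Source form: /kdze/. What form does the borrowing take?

The consonants /k/, /d/ cannot be parsed into a legal (C)V(C) syllable (at most one coda consonant is licensed; onsets are limited to one consonant).
Each unlicensed consonant becomes the onset of a new syllable: /k/ → /ke/, /d/ → /de/.

kedeze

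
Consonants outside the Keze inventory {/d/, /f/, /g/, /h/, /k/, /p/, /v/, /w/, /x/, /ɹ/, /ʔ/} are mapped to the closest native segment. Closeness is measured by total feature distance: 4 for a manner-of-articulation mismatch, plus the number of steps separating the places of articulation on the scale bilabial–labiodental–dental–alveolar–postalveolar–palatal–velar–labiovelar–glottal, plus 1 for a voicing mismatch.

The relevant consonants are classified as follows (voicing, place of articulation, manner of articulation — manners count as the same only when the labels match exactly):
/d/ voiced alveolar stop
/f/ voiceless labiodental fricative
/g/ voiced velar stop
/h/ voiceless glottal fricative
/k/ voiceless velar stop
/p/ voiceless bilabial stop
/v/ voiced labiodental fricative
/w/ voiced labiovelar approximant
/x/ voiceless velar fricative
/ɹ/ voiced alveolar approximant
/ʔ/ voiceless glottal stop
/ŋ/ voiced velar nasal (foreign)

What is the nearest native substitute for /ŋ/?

g

/g/ is closest: manner differs (nasal→stop, +4), place distance 0 (velar→velar), same voicing; total 4. Next closest is /k/ at distance 5.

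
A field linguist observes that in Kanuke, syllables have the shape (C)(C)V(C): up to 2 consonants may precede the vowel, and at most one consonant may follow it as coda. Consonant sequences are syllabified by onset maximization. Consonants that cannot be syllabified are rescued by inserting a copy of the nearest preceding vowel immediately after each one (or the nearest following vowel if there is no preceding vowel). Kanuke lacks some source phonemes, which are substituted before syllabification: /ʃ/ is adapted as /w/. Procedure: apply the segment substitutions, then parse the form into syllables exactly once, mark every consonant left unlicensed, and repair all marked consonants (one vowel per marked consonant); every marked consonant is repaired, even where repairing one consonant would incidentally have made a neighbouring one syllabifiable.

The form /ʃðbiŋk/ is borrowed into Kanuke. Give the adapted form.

wiðbiŋki

Substitution: /ʃ/ → /w/, giving /wðbiŋk/.
Under (C)(C)V(C), the unsyllabifiable consonants are /w/, /k/ (at most one coda consonant is licensed; onsets may contain at most 2 consonants).
Each unlicensed consonant becomes the onset of a new syllable: /w/ → /wi/, /k/ → /ki/.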